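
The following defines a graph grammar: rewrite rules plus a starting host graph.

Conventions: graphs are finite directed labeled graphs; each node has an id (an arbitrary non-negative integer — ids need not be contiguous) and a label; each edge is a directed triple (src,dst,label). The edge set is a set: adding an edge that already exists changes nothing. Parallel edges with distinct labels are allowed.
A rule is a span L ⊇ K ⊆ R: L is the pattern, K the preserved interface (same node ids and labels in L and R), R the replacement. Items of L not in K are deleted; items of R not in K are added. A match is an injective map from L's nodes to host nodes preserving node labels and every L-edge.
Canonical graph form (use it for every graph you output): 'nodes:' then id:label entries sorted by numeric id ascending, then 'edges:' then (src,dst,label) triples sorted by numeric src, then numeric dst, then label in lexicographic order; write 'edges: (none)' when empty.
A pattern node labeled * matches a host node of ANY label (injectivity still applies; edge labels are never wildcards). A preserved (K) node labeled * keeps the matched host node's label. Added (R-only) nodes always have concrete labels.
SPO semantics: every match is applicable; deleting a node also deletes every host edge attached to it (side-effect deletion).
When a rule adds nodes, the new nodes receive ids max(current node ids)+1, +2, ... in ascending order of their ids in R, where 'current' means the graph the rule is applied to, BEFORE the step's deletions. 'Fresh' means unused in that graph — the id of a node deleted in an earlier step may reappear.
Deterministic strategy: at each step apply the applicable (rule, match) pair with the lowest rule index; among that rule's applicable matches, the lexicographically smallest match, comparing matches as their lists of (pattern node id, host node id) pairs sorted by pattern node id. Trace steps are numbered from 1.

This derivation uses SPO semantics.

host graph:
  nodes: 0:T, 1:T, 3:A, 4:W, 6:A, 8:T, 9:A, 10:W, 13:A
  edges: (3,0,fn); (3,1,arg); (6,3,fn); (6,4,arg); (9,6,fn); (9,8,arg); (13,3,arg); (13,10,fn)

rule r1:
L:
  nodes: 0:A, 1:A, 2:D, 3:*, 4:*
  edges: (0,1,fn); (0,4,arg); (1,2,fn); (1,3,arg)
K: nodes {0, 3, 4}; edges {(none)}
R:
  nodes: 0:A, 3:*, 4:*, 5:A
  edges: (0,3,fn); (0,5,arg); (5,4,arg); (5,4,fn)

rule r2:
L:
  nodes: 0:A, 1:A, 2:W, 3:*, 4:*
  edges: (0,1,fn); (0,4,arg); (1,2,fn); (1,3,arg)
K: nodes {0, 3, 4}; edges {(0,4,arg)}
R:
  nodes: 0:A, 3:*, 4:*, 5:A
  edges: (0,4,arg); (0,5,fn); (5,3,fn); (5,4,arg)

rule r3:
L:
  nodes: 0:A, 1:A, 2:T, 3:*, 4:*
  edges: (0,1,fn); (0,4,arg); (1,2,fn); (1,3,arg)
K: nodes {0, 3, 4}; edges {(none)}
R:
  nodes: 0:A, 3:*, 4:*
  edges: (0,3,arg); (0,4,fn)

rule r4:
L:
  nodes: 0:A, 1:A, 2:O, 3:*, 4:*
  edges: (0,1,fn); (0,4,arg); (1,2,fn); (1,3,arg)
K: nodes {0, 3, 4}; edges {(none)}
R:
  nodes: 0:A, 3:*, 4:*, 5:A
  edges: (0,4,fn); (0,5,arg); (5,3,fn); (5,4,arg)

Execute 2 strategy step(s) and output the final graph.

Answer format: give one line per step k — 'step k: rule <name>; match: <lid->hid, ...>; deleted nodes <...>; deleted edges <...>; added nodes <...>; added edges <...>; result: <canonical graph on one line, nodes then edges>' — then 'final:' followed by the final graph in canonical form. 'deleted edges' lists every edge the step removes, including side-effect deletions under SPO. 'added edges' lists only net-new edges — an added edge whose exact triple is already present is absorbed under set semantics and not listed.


step 1: rule r3; match: 0->6, 1->3, 2->0, 3->1, 4->4; deleted nodes 0, 3; deleted edges (3,0,fn); (3,1,arg); (6,3,fn); (6,4,arg); (13,3,arg); added nodes (none); added edges (6,1,arg); (6,4,fn); result: nodes: 1:T, 4:W, 6:A, 8:T, 9:A, 10:W, 13:A edges: (6,1,arg); (6,4,fn); (9,6,fn); (9,8,arg); (13,10,fn)
step 2: rule r2; match: 0->9, 1->6, 2->4, 3->1, 4->8; deleted nodes 4, 6; deleted edges (6,1,arg); (6,4,fn); (9,6,fn); added nodes 14; added edges (9,14,fn); (14,1,fn); (14,8,arg); result: nodes: 1:T, 8:T, 9:A, 10:W, 13:A, 14:A edges: (9,8,arg); (9,14,fn); (13,10,fn); (14,1,fn); (14,8,arg)
final:
nodes: 1:T, 8:T, 9:A, 10:W, 13:A, 14:A
edges: (9,8,arg); (9,14,fn); (13,10,fn); (14,1,fn); (14,8,arg)


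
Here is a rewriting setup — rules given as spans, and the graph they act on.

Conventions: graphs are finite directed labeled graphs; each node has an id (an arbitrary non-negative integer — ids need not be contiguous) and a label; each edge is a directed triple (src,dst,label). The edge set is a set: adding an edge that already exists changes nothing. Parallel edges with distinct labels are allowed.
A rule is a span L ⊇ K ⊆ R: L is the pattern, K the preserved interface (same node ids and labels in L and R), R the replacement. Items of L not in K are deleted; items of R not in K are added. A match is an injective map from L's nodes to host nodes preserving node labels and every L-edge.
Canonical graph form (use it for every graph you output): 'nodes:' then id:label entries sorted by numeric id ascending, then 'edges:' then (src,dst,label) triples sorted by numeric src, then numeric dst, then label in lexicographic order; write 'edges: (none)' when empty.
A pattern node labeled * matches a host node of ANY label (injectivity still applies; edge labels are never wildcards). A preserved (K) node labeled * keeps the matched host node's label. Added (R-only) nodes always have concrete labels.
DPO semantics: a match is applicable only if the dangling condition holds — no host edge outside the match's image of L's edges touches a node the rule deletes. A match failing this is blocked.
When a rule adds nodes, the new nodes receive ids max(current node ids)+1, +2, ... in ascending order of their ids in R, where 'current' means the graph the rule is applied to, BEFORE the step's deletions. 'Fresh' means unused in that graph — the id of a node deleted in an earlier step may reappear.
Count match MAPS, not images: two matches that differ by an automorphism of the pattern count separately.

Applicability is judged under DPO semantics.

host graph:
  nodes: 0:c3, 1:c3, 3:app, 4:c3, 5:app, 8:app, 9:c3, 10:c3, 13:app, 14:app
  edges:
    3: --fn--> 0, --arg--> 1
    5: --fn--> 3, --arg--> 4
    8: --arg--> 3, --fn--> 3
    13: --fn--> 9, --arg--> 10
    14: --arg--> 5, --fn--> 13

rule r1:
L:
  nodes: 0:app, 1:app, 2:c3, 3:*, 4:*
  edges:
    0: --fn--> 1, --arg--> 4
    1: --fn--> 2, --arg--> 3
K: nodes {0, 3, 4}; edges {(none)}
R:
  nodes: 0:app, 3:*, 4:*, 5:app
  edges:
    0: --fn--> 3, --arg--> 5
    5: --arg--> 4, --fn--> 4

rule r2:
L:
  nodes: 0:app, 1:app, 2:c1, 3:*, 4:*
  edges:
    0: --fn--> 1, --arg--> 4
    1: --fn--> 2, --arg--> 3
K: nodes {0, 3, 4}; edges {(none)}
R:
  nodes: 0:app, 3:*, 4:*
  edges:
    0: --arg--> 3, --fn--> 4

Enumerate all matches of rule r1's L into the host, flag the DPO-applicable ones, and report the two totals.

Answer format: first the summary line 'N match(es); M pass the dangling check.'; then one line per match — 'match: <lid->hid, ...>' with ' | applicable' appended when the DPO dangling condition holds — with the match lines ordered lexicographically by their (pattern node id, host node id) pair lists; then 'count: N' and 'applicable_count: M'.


2 match(es); 1 pass the dangling check.
match: 0->5, 1->3, 2->0, 3->1, 4->4
match: 0->14, 1->13, 2->9, 3->10, 4->5 | applicable
count: 2
applicable_count: 1


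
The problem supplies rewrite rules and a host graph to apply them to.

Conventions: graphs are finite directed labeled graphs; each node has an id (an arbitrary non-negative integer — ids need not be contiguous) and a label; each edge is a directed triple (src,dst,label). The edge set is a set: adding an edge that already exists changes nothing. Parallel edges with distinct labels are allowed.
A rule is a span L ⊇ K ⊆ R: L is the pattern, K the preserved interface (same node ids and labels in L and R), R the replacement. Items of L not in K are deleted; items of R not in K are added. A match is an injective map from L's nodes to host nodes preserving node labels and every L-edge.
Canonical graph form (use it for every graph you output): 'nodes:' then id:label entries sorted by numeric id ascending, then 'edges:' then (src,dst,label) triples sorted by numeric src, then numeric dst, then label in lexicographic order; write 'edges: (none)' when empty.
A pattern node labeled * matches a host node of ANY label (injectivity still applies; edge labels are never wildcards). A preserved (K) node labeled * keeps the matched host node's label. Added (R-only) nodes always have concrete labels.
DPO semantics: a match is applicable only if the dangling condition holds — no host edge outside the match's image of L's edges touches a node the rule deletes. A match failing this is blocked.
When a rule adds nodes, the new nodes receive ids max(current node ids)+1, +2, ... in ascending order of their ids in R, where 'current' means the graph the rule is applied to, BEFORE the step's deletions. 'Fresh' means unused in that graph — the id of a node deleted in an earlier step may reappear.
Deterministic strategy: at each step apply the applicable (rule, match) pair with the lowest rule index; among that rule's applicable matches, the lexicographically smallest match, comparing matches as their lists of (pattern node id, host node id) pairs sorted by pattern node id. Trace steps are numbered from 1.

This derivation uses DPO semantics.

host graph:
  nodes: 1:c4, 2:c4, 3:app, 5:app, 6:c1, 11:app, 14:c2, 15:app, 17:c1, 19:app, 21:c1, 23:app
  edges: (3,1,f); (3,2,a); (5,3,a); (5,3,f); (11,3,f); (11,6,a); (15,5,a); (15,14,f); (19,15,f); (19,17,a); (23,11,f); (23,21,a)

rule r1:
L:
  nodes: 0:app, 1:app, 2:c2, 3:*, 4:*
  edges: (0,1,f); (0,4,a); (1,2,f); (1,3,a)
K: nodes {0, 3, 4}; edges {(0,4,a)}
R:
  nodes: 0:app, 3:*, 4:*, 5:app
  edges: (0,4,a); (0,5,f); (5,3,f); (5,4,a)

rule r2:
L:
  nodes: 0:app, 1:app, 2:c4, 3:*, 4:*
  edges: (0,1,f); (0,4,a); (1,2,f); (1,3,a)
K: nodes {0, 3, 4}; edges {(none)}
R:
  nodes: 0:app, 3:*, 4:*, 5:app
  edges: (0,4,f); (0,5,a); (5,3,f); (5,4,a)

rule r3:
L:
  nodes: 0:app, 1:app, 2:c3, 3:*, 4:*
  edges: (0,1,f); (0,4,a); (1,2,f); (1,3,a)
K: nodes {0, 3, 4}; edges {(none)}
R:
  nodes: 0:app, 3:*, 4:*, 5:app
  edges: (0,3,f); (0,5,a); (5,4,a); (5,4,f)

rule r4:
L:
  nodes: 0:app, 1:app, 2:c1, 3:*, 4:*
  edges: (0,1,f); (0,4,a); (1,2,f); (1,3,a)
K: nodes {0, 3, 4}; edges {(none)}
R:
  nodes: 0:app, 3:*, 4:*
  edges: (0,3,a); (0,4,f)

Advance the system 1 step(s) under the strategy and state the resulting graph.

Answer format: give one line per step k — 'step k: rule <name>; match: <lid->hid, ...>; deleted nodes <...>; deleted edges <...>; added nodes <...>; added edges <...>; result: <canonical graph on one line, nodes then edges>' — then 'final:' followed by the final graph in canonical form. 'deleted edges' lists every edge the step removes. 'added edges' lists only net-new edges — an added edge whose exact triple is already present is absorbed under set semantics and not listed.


step 1: rule r1; match: 0->19, 1->15, 2->14, 3->5, 4->17; deleted nodes 14, 15; deleted edges (15,5,a); (15,14,f); (19,15,f); added nodes 24; added edges (19,24,f); (24,5,f); (24,17,a); result: nodes: 1:c4, 2:c4, 3:app, 5:app, 6:c1, 11:app, 17:c1, 19:app, 21:c1, 23:app, 24:app edges: (3,1,f); (3,2,a); (5,3,a); (5,3,f); (11,3,f); (11,6,a); (19,17,a); (19,24,f); (23,11,f); (23,21,a); (24,5,f); (24,17,a)
final:
nodes: 1:c4, 2:c4, 3:app, 5:app, 6:c1, 11:app, 17:c1, 19:app, 21:c1, 23:app, 24:app
edges: (3,1,f); (3,2,a); (5,3,a); (5,3,f); (11,3,f); (11,6,a); (19,17,a); (19,24,f); (23,11,f); (23,21,a); (24,5,f); (24,17,a)


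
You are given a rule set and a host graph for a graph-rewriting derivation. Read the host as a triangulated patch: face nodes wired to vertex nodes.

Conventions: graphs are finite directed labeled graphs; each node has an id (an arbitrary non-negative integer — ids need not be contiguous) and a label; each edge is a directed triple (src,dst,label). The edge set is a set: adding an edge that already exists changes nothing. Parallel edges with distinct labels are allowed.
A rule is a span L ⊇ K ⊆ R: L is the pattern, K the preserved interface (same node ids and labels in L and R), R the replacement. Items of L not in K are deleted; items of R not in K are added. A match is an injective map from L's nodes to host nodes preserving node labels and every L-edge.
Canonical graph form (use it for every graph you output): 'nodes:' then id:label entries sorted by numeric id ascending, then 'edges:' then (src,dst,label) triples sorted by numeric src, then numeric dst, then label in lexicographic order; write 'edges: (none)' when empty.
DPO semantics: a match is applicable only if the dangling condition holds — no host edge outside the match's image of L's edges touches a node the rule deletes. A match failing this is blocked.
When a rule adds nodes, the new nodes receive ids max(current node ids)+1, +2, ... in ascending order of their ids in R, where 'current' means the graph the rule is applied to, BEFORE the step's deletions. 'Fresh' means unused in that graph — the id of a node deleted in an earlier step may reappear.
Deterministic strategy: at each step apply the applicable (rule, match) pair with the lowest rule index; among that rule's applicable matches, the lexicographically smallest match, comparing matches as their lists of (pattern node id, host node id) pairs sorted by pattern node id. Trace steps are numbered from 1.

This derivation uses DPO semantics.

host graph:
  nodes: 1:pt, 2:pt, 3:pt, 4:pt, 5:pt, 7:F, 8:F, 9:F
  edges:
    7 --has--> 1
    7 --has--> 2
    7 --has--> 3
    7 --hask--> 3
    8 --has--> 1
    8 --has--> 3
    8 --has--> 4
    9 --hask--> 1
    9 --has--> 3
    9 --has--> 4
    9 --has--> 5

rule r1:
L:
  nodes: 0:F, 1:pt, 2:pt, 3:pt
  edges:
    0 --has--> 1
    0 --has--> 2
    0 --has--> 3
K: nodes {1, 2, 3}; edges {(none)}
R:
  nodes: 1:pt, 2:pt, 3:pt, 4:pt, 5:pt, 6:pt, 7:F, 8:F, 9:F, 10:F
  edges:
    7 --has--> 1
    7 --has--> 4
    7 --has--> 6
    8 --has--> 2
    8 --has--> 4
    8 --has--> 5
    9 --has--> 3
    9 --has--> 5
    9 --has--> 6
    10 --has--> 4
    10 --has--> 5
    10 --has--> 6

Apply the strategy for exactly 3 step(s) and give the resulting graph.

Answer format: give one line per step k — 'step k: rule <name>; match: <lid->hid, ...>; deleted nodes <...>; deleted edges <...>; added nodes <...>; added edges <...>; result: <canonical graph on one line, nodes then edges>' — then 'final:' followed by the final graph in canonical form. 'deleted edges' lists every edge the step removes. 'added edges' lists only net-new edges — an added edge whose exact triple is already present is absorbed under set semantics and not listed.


step 1: rule r1; match: 0->8, 1->1, 2->3, 3->4; deleted nodes 8; deleted edges (8,1,has); (8,3,has); (8,4,has); added nodes 10, 11, 12, 13, 14, 15, 16; added edges (13,1,has); (13,10,has); (13,12,has); (14,3,has); (14,10,has); (14,11,has); (15,4,has); (15,11,has); (15,12,has); (16,10,has); (16,11,has); (16,12,has); result: nodes: 1:pt, 2:pt, 3:pt, 4:pt, 5:pt, 7:F, 9:F, 10:pt, 11:pt, 12:pt, 13:F, 14:F, 15:F, 16:F edges: (7,1,has); (7,2,has); (7,3,has); (7,3,hask); (9,1,hask); (9,3,has); (9,4,has); (9,5,has); (13,1,has); (13,10,has); (13,12,has); (14,3,has); (14,10,has); (14,11,has); (15,4,has); (15,11,has); (15,12,has); (16,10,has); (16,11,has); (16,12,has)
step 2: rule r1; match: 0->13, 1->1, 2->10, 3->12; deleted nodes 13; deleted edges (13,1,has); (13,10,has); (13,12,has); added nodes 17, 18, 19, 20, 21, 22, 23; added edges (20,1,has); (20,17,has); (20,19,has); (21,10,has); (21,17,has); (21,18,has); (22,12,has); (22,18,has); (22,19,has); (23,17,has); (23,18,has); (23,19,has); result: nodes: 1:pt, 2:pt, 3:pt, 4:pt, 5:pt, 7:F, 9:F, 10:pt, 11:pt, 12:pt, 14:F, 15:F, 16:F, 17:pt, 18:pt, 19:pt, 20:F, 21:F, 22:F, 23:F edges: (7,1,has); (7,2,has); (7,3,has); (7,3,hask); (9,1,hask); (9,3,has); (9,4,has); (9,5,has); (14,3,has); (14,10,has); (14,11,has); (15,4,has); (15,11,has); (15,12,has); (16,10,has); (16,11,has); (16,12,has); (20,1,has); (20,17,has); (20,19,has); (21,10,has); (21,17,has); (21,18,has); (22,12,has); (22,18,has); (22,19,has); (23,17,has); (23,18,has); (23,19,has)
step 3: rule r1; match: 0->14, 1->3, 2->10, 3->11; deleted nodes 14; deleted edges (14,3,has); (14,10,has); (14,11,has); added nodes 24, 25, 26, 27, 28, 29, 30; added edges (27,3,has); (27,24,has); (27,26,has); (28,10,has); (28,24,has); (28,25,has); (29,11,has); (29,25,has); (29,26,has); (30,24,has); (30,25,has); (30,26,has); result: nodes: 1:pt, 2:pt, 3:pt, 4:pt, 5:pt, 7:F, 9:F, 10:pt, 11:pt, 12:pt, 15:F, 16:F, 17:pt, 18:pt, 19:pt, 20:F, 21:F, 22:F, 23:F, 24:pt, 25:pt, 26:pt, 27:F, 28:F, 29:F, 30:F edges: (7,1,has); (7,2,has); (7,3,has); (7,3,hask); (9,1,hask); (9,3,has); (9,4,has); (9,5,has); (15,4,has); (15,11,has); (15,12,has); (16,10,has); (16,11,has); (16,12,has); (20,1,has); (20,17,has); (20,19,has); (21,10,has); (21,17,has); (21,18,has); (22,12,has); (22,18,has); (22,19,has); (23,17,has); (23,18,has); (23,19,has); (27,3,has); (27,24,has); (27,26,has); (28,10,has); (28,24,has); (28,25,has); (29,11,has); (29,25,has); (29,26,has); (30,24,has); (30,25,has); (30,26,has)
final:
nodes: 1:pt, 2:pt, 3:pt, 4:pt, 5:pt, 7:F, 9:F, 10:pt, 11:pt, 12:pt, 15:F, 16:F, 17:pt, 18:pt, 19:pt, 20:F, 21:F, 22:F, 23:F, 24:pt, 25:pt, 26:pt, 27:F, 28:F, 29:F, 30:F
edges: (7,1,has); (7,2,has); (7,3,has); (7,3,hask); (9,1,hask); (9,3,has); (9,4,has); (9,5,has); (15,4,has); (15,11,has); (15,12,has); (16,10,has); (16,11,has); (16,12,has); (20,1,has); (20,17,has); (20,19,has); (21,10,has); (21,17,has); (21,18,has); (22,12,has); (22,18,has); (22,19,has); (23,17,has); (23,18,has); (23,19,has); (27,3,has); (27,24,has); (27,26,has); (28,10,has); (28,24,has); (28,25,has); (29,11,has); (29,25,has); (29,26,has); (30,24,has); (30,25,has); (30,26,has)


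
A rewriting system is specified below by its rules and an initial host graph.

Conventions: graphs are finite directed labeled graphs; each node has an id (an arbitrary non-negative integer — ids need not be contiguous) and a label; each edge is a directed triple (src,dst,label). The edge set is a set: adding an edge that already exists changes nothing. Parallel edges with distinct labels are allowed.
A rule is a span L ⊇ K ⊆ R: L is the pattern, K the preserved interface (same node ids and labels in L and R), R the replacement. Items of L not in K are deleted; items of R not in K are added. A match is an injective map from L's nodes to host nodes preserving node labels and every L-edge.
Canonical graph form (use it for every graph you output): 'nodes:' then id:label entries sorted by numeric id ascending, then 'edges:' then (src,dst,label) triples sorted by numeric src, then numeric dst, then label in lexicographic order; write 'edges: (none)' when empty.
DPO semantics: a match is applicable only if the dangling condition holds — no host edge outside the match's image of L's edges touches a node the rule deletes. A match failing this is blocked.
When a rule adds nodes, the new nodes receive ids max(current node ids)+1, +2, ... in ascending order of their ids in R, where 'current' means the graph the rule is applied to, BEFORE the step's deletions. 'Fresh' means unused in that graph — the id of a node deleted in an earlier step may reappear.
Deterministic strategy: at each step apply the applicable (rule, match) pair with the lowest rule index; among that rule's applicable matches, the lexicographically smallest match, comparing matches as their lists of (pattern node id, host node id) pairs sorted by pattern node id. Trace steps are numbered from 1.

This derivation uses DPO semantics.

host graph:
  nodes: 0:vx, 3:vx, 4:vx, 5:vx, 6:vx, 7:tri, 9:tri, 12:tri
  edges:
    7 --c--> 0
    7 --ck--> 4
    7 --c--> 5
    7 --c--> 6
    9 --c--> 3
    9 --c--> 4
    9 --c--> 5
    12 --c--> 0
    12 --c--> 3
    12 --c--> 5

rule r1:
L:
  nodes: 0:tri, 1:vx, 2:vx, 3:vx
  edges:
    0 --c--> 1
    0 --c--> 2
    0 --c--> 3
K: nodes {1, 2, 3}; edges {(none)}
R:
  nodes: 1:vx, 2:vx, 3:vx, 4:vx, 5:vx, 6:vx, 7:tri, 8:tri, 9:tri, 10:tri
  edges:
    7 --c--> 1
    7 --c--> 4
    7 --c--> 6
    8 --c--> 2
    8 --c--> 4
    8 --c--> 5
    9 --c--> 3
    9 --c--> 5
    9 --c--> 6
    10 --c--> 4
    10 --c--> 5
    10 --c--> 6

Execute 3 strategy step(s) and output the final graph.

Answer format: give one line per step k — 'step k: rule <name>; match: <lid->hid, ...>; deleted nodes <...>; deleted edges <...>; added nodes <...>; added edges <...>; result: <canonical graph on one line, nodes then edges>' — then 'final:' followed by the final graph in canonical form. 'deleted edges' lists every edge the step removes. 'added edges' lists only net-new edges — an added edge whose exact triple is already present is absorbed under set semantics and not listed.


step 1: rule r1; match: 0->9, 1->3, 2->4, 3->5; deleted nodes 9; deleted edges (9,3,c); (9,4,c); (9,5,c); added nodes 13, 14, 15, 16, 17, 18, 19; added edges (16,3,c); (16,13,c); (16,15,c); (17,4,c); (17,13,c); (17,14,c); (18,5,c); (18,14,c); (18,15,c); (19,13,c); (19,14,c); (19,15,c); result: nodes: 0:vx, 3:vx, 4:vx, 5:vx, 6:vx, 7:tri, 12:tri, 13:vx, 14:vx, 15:vx, 16:tri, 17:tri, 18:tri, 19:tri edges: (7,0,c); (7,4,ck); (7,5,c); (7,6,c); (12,0,c); (12,3,c); (12,5,c); (16,3,c); (16,13,c); (16,15,c); (17,4,c); (17,13,c); (17,14,c); (18,5,c); (18,14,c); (18,15,c); (19,13,c); (19,14,c); (19,15,c)
step 2: rule r1; match: 0->12, 1->0, 2->3, 3->5; deleted nodes 12; deleted edges (12,0,c); (12,3,c); (12,5,c); added nodes 20, 21, 22, 23, 24, 25, 26; added edges (23,0,c); (23,20,c); (23,22,c); (24,3,c); (24,20,c); (24,21,c); (25,5,c); (25,21,c); (25,22,c); (26,20,c); (26,21,c); (26,22,c); result: nodes: 0:vx, 3:vx, 4:vx, 5:vx, 6:vx, 7:tri, 13:vx, 14:vx, 15:vx, 16:tri, 17:tri, 18:tri, 19:tri, 20:vx, 21:vx, 22:vx, 23:tri, 24:tri, 25:tri, 26:tri edges: (7,0,c); (7,4,ck); (7,5,c); (7,6,c); (16,3,c); (16,13,c); (16,15,c); (17,4,c); (17,13,c); (17,14,c); (18,5,c); (18,14,c); (18,15,c); (19,13,c); (19,14,c); (19,15,c); (23,0,c); (23,20,c); (23,22,c); (24,3,c); (24,20,c); (24,21,c); (25,5,c); (25,21,c); (25,22,c); (26,20,c); (26,21,c); (26,22,c)
step 3: rule r1; match: 0->16, 1->3, 2->13, 3->15; deleted nodes 16; deleted edges (16,3,c); (16,13,c); (16,15,c); added nodes 27, 28, 29, 30, 31, 32, 33; added edges (30,3,c); (30,27,c); (30,29,c); (31,13,c); (31,27,c); (31,28,c); (32,15,c); (32,28,c); (32,29,c); (33,27,c); (33,28,c); (33,29,c); result: nodes: 0:vx, 3:vx, 4:vx, 5:vx, 6:vx, 7:tri, 13:vx, 14:vx, 15:vx, 17:tri, 18:tri, 19:tri, 20:vx, 21:vx, 22:vx, 23:tri, 24:tri, 25:tri, 26:tri, 27:vx, 28:vx, 29:vx, 30:tri, 31:tri, 32:tri, 33:tri edges: (7,0,c); (7,4,ck); (7,5,c); (7,6,c); (17,4,c); (17,13,c); (17,14,c); (18,5,c); (18,14,c); (18,15,c); (19,13,c); (19,14,c); (19,15,c); (23,0,c); (23,20,c); (23,22,c); (24,3,c); (24,20,c); (24,21,c); (25,5,c); (25,21,c); (25,22,c); (26,20,c); (26,21,c); (26,22,c); (30,3,c); (30,27,c); (30,29,c); (31,13,c); (31,27,c); (31,28,c); (32,15,c); (32,28,c); (32,29,c); (33,27,c); (33,28,c); (33,29,c)
final:
nodes: 0:vx, 3:vx, 4:vx, 5:vx, 6:vx, 7:tri, 13:vx, 14:vx, 15:vx, 17:tri, 18:tri, 19:tri, 20:vx, 21:vx, 22:vx, 23:tri, 24:tri, 25:tri, 26:tri, 27:vx, 28:vx, 29:vx, 30:tri, 31:tri, 32:tri, 33:tri
edges: (7,0,c); (7,4,ck); (7,5,c); (7,6,c); (17,4,c); (17,13,c); (17,14,c); (18,5,c); (18,14,c); (18,15,c); (19,13,c); (19,14,c); (19,15,c); (23,0,c); (23,20,c); (23,22,c); (24,3,c); (24,20,c); (24,21,c); (25,5,c); (25,21,c); (25,22,c); (26,20,c); (26,21,c); (26,22,c); (30,3,c); (30,27,c); (30,29,c); (31,13,c); (31,27,c); (31,28,c); (32,15,c); (32,28,c); (32,29,c); (33,27,c); (33,28,c); (33,29,c)


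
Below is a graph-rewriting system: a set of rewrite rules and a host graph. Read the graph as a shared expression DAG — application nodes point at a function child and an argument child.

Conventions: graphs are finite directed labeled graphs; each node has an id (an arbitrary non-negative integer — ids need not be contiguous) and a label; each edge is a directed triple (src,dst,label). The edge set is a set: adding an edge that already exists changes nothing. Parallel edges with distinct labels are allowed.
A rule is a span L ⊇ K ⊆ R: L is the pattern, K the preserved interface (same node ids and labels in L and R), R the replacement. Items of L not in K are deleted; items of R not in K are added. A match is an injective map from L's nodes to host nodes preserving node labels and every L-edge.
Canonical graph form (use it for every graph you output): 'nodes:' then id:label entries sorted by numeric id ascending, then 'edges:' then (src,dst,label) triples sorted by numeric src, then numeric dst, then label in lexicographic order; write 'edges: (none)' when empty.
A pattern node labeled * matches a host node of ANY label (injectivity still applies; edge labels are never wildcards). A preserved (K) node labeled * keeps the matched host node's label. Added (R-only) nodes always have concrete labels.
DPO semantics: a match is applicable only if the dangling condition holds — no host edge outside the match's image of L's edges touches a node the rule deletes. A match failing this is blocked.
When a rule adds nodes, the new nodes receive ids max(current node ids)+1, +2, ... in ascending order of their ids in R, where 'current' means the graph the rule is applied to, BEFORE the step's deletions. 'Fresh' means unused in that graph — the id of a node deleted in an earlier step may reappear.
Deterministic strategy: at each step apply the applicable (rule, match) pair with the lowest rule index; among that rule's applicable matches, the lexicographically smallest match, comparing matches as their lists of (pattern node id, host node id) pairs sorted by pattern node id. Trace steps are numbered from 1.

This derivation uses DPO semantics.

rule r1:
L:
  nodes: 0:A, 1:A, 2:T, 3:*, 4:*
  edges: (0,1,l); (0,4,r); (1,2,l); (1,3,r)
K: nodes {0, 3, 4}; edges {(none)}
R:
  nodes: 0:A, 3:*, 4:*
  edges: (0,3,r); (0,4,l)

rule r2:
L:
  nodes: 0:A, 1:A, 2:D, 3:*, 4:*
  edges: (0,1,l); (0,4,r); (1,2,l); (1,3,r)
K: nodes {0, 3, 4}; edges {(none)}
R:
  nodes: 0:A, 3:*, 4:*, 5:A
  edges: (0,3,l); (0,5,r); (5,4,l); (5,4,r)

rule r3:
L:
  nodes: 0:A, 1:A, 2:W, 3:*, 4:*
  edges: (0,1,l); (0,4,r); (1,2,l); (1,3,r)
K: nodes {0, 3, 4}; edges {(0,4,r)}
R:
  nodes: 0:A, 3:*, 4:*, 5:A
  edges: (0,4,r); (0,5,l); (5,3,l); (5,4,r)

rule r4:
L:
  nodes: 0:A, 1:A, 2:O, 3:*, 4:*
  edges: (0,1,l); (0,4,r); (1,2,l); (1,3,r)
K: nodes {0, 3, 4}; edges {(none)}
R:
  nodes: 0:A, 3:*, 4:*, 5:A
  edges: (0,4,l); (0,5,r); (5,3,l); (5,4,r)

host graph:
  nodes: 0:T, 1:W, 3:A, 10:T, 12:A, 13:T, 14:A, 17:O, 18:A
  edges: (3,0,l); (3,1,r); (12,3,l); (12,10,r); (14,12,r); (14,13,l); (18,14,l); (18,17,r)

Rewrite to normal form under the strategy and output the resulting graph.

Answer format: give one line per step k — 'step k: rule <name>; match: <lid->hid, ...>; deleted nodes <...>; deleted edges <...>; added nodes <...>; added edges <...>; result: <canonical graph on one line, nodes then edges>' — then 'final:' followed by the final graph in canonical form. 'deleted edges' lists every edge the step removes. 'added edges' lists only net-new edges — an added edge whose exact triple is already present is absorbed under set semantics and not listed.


step 1: rule r1; match: 0->12, 1->3, 2->0, 3->1, 4->10; deleted nodes 0, 3; deleted edges (3,0,l); (3,1,r); (12,3,l); (12,10,r); added nodes (none); added edges (12,1,r); (12,10,l); result: nodes: 1:W, 10:T, 12:A, 13:T, 14:A, 17:O, 18:A edges: (12,1,r); (12,10,l); (14,12,r); (14,13,l); (18,14,l); (18,17,r)
step 2: rule r1; match: 0->18, 1->14, 2->13, 3->12, 4->17; deleted nodes 13, 14; deleted edges (14,12,r); (14,13,l); (18,14,l); (18,17,r); added nodes (none); added edges (18,12,r); (18,17,l); result: nodes: 1:W, 10:T, 12:A, 17:O, 18:A edges: (12,1,r); (12,10,l); (18,12,r); (18,17,l)
final:
nodes: 1:W, 10:T, 12:A, 17:O, 18:A
edges: (12,1,r); (12,10,l); (18,12,r); (18,17,l)


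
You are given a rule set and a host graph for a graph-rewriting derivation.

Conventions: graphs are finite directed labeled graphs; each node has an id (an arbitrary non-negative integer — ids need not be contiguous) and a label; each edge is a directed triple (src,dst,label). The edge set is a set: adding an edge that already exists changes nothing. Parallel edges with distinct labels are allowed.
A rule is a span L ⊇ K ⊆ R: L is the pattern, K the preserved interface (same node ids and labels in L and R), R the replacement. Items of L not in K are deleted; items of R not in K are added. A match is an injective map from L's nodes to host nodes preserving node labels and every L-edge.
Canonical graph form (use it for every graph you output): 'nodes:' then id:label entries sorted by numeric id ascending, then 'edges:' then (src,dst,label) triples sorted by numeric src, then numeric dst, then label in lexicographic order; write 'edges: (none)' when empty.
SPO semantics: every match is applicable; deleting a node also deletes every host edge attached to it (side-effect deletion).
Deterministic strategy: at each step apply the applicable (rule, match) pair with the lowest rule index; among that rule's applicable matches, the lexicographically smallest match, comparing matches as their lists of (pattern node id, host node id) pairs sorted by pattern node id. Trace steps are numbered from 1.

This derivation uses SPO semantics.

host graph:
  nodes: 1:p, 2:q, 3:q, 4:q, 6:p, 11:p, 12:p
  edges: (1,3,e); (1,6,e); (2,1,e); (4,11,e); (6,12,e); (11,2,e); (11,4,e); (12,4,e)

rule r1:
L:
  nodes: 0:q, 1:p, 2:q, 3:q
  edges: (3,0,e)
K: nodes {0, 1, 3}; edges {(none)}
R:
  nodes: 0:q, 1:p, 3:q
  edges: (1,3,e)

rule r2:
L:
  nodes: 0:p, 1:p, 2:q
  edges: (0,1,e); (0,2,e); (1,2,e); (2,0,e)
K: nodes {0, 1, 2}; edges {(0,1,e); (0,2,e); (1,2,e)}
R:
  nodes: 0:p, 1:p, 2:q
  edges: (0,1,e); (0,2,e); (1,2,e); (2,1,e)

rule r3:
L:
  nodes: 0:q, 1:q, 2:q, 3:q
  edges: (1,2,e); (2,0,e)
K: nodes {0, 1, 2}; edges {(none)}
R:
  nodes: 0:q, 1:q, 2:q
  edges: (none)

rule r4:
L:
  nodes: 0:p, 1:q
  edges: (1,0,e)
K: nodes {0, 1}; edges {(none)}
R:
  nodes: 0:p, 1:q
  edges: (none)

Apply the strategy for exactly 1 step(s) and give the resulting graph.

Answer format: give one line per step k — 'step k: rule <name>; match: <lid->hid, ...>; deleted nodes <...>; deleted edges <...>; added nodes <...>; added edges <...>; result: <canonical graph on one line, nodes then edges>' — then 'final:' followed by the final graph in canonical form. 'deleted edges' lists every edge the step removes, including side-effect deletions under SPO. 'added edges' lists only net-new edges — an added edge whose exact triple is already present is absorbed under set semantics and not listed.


step 1: rule r4; match: 0->1, 1->2; deleted nodes (none); deleted edges (2,1,e); added nodes (none); added edges (none); result: nodes: 1:p, 2:q, 3:q, 4:q, 6:p, 11:p, 12:p edges: (1,3,e); (1,6,e); (4,11,e); (6,12,e); (11,2,e); (11,4,e); (12,4,e)
final:
nodes: 1:p, 2:q, 3:q, 4:q, 6:p, 11:p, 12:p
edges: (1,3,e); (1,6,e); (4,11,e); (6,12,e); (11,2,e); (11,4,e); (12,4,e)


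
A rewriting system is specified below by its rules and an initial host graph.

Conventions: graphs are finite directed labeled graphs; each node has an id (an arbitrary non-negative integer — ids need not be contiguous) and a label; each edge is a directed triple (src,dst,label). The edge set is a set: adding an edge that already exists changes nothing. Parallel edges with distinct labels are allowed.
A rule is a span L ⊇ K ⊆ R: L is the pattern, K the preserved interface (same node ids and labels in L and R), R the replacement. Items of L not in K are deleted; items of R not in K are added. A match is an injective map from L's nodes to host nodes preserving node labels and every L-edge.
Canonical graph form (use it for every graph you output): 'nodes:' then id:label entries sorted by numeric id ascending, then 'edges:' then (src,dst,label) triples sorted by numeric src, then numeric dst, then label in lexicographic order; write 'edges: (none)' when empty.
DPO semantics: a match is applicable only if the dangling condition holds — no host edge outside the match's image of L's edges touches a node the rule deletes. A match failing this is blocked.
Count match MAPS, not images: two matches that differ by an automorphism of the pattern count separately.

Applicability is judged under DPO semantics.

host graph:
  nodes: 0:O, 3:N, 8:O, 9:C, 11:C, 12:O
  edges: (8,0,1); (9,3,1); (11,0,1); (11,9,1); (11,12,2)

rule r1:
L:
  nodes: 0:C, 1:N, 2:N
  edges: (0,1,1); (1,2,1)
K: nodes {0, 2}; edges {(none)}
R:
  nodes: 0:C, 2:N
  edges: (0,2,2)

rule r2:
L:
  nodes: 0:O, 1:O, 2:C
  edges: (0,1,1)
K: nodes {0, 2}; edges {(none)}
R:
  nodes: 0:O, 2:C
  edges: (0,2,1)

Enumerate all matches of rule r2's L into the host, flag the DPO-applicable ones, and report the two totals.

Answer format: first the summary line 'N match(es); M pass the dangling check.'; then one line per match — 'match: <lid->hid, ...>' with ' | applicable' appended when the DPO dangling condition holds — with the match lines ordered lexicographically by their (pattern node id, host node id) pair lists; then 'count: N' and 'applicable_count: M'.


2 match(es); 0 pass the dangling check.
match: 0->8, 1->0, 2->9
match: 0->8, 1->0, 2->11
count: 2
applicable_count: 0


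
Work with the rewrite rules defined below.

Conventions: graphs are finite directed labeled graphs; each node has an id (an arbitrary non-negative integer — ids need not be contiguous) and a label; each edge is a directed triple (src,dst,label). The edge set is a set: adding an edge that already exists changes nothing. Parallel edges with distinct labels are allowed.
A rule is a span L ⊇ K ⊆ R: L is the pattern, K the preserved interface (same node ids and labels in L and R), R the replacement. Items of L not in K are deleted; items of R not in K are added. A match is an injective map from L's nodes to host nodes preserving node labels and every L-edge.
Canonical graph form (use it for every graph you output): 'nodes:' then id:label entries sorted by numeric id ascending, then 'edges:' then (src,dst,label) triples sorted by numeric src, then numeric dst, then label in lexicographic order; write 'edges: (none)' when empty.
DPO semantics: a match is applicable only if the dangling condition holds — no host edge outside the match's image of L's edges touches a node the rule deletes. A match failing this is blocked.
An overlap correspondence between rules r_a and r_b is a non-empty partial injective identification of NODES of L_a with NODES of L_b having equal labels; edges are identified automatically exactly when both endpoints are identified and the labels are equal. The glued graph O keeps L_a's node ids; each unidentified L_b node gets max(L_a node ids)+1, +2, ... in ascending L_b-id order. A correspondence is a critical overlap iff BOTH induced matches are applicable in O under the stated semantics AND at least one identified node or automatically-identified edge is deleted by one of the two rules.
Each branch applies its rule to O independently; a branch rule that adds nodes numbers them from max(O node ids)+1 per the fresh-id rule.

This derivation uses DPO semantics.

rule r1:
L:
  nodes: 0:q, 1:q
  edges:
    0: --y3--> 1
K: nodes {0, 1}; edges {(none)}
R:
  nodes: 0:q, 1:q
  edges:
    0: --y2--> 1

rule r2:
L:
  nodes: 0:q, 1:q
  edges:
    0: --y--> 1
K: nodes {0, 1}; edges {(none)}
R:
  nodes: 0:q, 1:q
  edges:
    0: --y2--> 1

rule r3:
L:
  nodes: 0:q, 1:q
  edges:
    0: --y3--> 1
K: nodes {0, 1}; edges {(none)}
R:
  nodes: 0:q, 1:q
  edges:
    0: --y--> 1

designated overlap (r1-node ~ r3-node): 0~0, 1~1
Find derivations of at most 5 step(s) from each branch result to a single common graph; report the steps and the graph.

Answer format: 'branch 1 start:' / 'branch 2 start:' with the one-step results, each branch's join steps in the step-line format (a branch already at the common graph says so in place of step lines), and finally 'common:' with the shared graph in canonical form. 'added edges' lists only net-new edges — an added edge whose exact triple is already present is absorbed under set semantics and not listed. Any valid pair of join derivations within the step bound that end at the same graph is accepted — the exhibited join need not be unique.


branch 1 start:
nodes: 0:q, 1:q
edges: (0,1,y2)
branch 2 start:
nodes: 0:q, 1:q
edges: (0,1,y)
branch 1: already at the common graph (0 steps)
branch 2 step 1: rule r2; match: 0->0, 1->1; deleted nodes (none); deleted edges (0,1,y); added nodes (none); added edges (0,1,y2); result: nodes: 0:q, 1:q edges: (0,1,y2)
common:
nodes: 0:q, 1:q
edges: (0,1,y2)


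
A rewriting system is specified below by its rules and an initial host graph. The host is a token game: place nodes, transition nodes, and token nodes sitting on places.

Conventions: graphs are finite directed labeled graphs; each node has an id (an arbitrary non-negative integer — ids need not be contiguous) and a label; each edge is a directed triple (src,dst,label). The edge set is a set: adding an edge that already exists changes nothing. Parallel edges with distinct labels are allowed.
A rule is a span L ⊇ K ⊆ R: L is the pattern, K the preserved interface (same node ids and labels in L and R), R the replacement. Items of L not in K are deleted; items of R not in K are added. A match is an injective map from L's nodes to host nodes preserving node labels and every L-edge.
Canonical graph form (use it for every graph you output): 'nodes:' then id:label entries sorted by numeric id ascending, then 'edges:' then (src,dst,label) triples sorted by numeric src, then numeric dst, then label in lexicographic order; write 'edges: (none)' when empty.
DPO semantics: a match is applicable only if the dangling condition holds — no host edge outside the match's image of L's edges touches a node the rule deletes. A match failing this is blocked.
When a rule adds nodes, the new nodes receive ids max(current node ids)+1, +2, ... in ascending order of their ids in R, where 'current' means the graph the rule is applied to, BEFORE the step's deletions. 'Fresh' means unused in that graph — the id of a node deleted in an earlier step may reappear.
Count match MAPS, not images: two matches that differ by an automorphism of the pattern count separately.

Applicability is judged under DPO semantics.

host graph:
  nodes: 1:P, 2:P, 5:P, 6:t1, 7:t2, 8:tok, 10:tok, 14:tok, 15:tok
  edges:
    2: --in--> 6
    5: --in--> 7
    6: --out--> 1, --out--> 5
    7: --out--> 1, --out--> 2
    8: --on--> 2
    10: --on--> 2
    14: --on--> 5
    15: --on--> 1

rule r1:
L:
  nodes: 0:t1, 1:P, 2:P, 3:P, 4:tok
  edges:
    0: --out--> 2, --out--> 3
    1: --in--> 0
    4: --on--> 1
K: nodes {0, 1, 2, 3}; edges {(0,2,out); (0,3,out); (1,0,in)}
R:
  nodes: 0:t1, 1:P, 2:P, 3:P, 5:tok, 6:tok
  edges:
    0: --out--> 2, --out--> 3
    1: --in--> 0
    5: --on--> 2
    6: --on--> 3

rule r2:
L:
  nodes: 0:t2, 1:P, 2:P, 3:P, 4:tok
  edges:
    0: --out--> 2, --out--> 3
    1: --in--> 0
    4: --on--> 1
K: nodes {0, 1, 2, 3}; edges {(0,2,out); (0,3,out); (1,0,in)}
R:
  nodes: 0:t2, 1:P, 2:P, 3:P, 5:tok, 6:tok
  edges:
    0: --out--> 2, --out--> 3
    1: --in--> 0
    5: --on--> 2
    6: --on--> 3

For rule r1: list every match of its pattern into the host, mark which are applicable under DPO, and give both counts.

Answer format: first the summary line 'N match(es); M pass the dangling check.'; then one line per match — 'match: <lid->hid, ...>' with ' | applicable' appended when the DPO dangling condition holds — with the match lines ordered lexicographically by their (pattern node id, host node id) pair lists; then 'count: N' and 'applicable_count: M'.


4 match(es); 4 pass the dangling check.
match: 0->6, 1->2, 2->1, 3->5, 4->8 | applicable
match: 0->6, 1->2, 2->1, 3->5, 4->10 | applicable
match: 0->6, 1->2, 2->5, 3->1, 4->8 | applicable
match: 0->6, 1->2, 2->5, 3->1, 4->10 | applicable
count: 4
applicable_count: 4


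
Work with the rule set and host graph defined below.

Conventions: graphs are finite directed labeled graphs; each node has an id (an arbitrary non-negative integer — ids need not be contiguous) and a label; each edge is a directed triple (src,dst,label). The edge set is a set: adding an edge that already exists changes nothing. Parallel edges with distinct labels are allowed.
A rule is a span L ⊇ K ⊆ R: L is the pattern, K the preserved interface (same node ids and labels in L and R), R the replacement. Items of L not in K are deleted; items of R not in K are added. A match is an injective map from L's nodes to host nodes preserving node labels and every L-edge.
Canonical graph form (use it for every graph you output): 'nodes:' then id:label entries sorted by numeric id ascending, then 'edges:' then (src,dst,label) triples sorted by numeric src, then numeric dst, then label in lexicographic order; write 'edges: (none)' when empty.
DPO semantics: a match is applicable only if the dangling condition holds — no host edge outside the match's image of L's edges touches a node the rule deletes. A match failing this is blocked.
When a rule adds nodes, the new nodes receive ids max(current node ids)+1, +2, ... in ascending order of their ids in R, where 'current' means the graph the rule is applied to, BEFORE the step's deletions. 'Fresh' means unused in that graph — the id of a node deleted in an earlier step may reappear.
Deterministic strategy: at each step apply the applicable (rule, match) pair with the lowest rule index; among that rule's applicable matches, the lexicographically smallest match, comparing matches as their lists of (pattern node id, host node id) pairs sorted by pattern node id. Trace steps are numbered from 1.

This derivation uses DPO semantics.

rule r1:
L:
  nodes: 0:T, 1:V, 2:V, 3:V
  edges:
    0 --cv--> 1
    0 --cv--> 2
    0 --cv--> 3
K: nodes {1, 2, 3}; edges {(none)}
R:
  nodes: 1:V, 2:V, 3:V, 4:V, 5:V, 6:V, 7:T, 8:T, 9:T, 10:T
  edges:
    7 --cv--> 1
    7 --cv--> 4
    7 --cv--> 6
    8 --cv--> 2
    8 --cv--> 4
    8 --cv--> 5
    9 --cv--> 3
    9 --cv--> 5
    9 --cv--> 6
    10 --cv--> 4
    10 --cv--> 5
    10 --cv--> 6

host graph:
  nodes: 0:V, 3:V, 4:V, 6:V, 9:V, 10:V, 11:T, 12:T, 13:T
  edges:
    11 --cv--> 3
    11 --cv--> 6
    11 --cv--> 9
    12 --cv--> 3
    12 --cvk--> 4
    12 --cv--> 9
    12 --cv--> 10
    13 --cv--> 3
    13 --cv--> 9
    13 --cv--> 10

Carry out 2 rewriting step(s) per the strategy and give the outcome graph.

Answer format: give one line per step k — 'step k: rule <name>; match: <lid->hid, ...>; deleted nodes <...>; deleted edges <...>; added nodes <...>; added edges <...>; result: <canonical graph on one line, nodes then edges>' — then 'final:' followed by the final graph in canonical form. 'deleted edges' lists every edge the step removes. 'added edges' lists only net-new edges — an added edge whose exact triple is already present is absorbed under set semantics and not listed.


step 1: rule r1; match: 0->11, 1->3, 2->6, 3->9; deleted nodes 11; deleted edges (11,3,cv); (11,6,cv); (11,9,cv); added nodes 14, 15, 16, 17, 18, 19, 20; added edges (17,3,cv); (17,14,cv); (17,16,cv); (18,6,cv); (18,14,cv); (18,15,cv); (19,9,cv); (19,15,cv); (19,16,cv); (20,14,cv); (20,15,cv); (20,16,cv); result: nodes: 0:V, 3:V, 4:V, 6:V, 9:V, 10:V, 12:T, 13:T, 14:V, 15:V, 16:V, 17:T, 18:T, 19:T, 20:T edges: (12,3,cv); (12,4,cvk); (12,9,cv); (12,10,cv); (13,3,cv); (13,9,cv); (13,10,cv); (17,3,cv); (17,14,cv); (17,16,cv); (18,6,cv); (18,14,cv); (18,15,cv); (19,9,cv); (19,15,cv); (19,16,cv); (20,14,cv); (20,15,cv); (20,16,cv)
step 2: rule r1; match: 0->13, 1->3, 2->9, 3->10; deleted nodes 13; deleted edges (13,3,cv); (13,9,cv); (13,10,cv); added nodes 21, 22, 23, 24, 25, 26, 27; added edges (24,3,cv); (24,21,cv); (24,23,cv); (25,9,cv); (25,21,cv); (25,22,cv); (26,10,cv); (26,22,cv); (26,23,cv); (27,21,cv); (27,22,cv); (27,23,cv); result: nodes: 0:V, 3:V, 4:V, 6:V, 9:V, 10:V, 12:T, 14:V, 15:V, 16:V, 17:T, 18:T, 19:T, 20:T, 21:V, 22:V, 23:V, 24:T, 25:T, 26:T, 27:T edges: (12,3,cv); (12,4,cvk); (12,9,cv); (12,10,cv); (17,3,cv); (17,14,cv); (17,16,cv); (18,6,cv); (18,14,cv); (18,15,cv); (19,9,cv); (19,15,cv); (19,16,cv); (20,14,cv); (20,15,cv); (20,16,cv); (24,3,cv); (24,21,cv); (24,23,cv); (25,9,cv); (25,21,cv); (25,22,cv); (26,10,cv); (26,22,cv); (26,23,cv); (27,21,cv); (27,22,cv); (27,23,cv)
final:
nodes: 0:V, 3:V, 4:V, 6:V, 9:V, 10:V, 12:T, 14:V, 15:V, 16:V, 17:T, 18:T, 19:T, 20:T, 21:V, 22:V, 23:V, 24:T, 25:T, 26:T, 27:T
edges: (12,3,cv); (12,4,cvk); (12,9,cv); (12,10,cv); (17,3,cv); (17,14,cv); (17,16,cv); (18,6,cv); (18,14,cv); (18,15,cv); (19,9,cv); (19,15,cv); (19,16,cv); (20,14,cv); (20,15,cv); (20,16,cv); (24,3,cv); (24,21,cv); (24,23,cv); (25,9,cv); (25,21,cv); (25,22,cv); (26,10,cv); (26,22,cv); (26,23,cv); (27,21,cv); (27,22,cv); (27,23,cv)
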